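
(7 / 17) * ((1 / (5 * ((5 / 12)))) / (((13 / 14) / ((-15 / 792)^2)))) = 49 / 641784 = 0.00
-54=-54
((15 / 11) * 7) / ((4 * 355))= 21 / 3124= 0.01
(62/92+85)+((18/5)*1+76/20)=21407/230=93.07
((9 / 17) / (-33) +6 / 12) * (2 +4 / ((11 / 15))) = 7421 / 2057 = 3.61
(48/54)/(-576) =-1/648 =-0.00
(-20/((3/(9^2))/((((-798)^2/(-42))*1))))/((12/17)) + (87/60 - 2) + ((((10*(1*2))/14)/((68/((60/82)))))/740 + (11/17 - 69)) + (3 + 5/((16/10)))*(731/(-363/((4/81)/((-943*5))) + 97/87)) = 126273000890008235127219/10886672392377845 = 11598861.10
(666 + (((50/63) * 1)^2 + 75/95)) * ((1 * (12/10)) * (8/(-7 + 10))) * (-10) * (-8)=12884674816/75411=170859.35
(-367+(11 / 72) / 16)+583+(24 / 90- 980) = -4399049 / 5760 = -763.72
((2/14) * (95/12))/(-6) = -95/504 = -0.19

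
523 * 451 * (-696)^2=114260655168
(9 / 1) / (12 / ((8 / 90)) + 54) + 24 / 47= 551 / 987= 0.56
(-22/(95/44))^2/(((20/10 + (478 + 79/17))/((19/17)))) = 85184/355775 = 0.24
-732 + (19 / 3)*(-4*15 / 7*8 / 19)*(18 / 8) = -5484 / 7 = -783.43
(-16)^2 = 256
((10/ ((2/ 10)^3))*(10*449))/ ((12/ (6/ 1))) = 2806250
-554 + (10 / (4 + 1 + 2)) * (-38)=-4258 / 7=-608.29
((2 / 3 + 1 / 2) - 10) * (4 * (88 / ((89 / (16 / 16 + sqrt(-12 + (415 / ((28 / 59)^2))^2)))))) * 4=-2332 * sqrt(2086905122353) / 13083 - 37312 / 267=-257636.97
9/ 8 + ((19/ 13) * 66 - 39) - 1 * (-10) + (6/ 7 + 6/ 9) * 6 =56587/ 728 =77.73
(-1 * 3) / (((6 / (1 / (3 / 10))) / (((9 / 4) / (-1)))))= 15 / 4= 3.75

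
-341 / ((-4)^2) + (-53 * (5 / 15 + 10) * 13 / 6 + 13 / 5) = -867833 / 720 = -1205.32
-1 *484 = -484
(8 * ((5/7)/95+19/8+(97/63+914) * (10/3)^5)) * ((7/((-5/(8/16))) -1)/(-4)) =1281010.13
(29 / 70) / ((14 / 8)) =0.24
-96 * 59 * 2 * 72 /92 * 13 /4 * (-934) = 618950592 /23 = 26910895.30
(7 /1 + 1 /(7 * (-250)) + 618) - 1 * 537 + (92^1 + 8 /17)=5368983 /29750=180.47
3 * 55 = 165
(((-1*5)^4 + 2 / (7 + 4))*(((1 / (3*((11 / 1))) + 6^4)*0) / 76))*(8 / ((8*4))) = 0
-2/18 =-1/9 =-0.11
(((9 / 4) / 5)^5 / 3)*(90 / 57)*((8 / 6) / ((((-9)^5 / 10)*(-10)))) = 1 / 4560000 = 0.00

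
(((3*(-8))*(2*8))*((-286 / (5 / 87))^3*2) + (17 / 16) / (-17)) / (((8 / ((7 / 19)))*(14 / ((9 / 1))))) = 1703646829519403931 / 608000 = 2802050706446.39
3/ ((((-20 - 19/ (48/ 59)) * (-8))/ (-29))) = -522/ 2081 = -0.25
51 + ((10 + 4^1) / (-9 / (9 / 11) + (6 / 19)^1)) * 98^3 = -35763817 / 29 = -1233235.07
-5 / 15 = -1 / 3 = -0.33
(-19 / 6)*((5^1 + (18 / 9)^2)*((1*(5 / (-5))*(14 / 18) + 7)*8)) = -4256 / 3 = -1418.67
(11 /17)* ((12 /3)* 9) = 396 /17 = 23.29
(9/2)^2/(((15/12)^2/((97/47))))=31428/1175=26.75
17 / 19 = 0.89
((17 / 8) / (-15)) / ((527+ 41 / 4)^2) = -34 / 69273015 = -0.00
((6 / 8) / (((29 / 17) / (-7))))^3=-45499293 / 1560896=-29.15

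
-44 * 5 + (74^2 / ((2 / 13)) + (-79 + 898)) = 36193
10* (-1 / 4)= -5 / 2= -2.50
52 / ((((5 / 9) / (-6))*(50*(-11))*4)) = 0.26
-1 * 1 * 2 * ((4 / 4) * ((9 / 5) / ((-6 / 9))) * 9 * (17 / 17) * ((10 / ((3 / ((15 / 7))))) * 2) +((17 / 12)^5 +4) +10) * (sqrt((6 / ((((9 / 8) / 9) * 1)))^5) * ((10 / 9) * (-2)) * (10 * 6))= -456269780000 * sqrt(3) / 567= -1393796192.10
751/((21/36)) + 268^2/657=6423652/4599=1396.75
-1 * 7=-7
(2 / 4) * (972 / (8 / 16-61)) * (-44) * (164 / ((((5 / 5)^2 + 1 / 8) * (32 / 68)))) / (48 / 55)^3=10542125 / 64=164720.70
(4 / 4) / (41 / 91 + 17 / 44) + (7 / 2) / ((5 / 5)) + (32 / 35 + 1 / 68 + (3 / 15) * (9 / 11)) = 101546441 / 17545836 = 5.79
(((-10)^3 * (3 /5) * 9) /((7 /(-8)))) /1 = 43200 /7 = 6171.43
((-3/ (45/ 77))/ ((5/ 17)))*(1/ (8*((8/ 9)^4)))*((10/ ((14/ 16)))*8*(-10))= 408969/ 128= 3195.07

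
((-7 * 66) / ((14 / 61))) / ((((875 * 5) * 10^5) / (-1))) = 2013 / 437500000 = 0.00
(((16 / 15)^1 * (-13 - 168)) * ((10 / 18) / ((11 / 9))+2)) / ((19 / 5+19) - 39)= 2896 / 99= 29.25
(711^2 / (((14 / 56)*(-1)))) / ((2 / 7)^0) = -2022084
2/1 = 2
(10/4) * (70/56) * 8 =25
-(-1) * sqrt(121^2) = 121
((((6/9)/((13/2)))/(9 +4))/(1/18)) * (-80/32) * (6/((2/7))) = -1260/169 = -7.46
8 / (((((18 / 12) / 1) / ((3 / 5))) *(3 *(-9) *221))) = -16 / 29835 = -0.00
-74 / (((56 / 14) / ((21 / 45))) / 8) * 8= -8288 / 15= -552.53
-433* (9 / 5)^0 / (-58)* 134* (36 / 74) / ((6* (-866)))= -0.09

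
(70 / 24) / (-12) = -35 / 144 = -0.24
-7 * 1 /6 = -7 /6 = -1.17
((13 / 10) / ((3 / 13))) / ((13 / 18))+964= 4859 / 5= 971.80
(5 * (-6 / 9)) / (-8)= 0.42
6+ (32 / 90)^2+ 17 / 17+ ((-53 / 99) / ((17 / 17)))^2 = 1816376 / 245025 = 7.41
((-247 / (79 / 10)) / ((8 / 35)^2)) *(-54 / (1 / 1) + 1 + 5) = 28725.47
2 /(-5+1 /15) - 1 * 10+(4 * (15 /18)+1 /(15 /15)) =-674 /111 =-6.07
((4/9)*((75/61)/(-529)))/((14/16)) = -800/677649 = -0.00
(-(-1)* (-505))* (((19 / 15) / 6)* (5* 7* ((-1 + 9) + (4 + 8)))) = -671650 / 9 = -74627.78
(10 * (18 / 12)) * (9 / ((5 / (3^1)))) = 81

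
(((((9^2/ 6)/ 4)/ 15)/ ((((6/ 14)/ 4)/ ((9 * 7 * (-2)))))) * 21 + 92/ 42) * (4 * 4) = -9331408/ 105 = -88870.55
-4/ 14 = -2/ 7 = -0.29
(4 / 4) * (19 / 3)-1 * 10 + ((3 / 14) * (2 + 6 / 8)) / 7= -4213 / 1176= -3.58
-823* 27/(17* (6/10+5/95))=-2110995/1054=-2002.84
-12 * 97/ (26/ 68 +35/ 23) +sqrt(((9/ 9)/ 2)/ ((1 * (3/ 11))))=-910248/ 1489 +sqrt(66)/ 6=-609.96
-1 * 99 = -99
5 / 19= 0.26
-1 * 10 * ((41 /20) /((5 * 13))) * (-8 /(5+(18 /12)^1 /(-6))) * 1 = 656 /1235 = 0.53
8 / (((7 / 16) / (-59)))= -7552 / 7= -1078.86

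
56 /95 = 0.59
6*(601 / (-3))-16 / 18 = -10826 / 9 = -1202.89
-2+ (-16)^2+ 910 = 1164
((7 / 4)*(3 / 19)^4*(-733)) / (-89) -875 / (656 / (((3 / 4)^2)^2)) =-804599565651 / 1947817283584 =-0.41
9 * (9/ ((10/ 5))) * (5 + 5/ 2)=1215/ 4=303.75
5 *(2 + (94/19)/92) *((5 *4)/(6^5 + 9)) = 17950/680409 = 0.03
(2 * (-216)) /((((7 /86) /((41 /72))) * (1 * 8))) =-5289 /14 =-377.79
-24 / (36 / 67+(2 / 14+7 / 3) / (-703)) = -2967363 / 65998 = -44.96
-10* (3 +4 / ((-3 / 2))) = -10 / 3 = -3.33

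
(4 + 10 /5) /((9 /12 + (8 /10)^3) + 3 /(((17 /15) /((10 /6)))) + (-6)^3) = -51000 /1787773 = -0.03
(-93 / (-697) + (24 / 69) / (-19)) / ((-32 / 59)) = -2068835 / 9746848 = -0.21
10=10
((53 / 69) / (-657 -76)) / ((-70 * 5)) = 0.00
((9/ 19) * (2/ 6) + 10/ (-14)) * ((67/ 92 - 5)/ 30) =4847/ 61180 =0.08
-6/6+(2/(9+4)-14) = -193/13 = -14.85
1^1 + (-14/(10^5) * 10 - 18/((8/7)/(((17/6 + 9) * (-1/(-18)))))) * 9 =-922001/10000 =-92.20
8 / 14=0.57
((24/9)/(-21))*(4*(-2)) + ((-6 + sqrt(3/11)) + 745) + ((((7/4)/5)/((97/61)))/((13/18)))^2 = sqrt(33)/11 + 7414233538987/10017762300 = 740.63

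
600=600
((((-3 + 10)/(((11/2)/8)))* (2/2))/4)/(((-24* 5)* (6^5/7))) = -49/2566080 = -0.00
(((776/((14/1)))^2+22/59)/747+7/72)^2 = 5291844190873969/298481460411456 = 17.73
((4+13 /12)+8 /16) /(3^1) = 1.86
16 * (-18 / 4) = -72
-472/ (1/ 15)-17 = -7097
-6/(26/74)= -222/13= -17.08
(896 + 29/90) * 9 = 80669/10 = 8066.90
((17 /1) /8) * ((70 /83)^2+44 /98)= 3329093 /1350244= 2.47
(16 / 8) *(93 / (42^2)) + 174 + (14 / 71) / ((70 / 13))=18175207 / 104370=174.14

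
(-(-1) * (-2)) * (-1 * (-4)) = -8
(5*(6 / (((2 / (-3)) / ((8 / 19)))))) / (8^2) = -45 / 152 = -0.30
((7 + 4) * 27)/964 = 297/964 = 0.31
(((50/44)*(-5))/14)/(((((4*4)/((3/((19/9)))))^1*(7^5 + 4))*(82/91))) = -43875/18438842752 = -0.00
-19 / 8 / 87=-0.03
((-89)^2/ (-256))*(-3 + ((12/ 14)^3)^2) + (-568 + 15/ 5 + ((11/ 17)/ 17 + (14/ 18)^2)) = -341098493446253/ 705035632896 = -483.80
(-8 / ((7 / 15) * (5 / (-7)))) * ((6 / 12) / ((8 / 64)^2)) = 768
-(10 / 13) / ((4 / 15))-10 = -335 / 26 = -12.88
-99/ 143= -9/ 13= -0.69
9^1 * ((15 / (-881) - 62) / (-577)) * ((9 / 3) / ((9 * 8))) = 163911 / 4066696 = 0.04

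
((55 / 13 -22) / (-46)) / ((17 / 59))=13629 / 10166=1.34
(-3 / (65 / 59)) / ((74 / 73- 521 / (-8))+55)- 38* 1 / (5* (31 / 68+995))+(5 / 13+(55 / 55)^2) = 32432187094 / 23943998975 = 1.35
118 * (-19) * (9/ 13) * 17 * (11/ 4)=-1886643/ 26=-72563.19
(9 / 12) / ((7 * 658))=3 / 18424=0.00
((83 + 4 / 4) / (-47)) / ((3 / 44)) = -1232 / 47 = -26.21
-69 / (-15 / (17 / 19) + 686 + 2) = -1173 / 11411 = -0.10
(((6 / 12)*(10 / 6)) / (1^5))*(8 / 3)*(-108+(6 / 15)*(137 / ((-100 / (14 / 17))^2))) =-390136574 / 1625625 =-239.99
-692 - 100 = -792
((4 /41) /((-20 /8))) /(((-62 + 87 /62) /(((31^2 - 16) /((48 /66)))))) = 128898 /154037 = 0.84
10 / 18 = 5 / 9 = 0.56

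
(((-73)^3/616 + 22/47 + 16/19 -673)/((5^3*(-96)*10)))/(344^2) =143376137/1562285125632000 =0.00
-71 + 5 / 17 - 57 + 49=-1338 / 17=-78.71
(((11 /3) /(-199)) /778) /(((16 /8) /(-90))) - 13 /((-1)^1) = 13.00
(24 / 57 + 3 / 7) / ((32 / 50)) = 2825 / 2128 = 1.33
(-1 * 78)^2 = 6084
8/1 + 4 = 12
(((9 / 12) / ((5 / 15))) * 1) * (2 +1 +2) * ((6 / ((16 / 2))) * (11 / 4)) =1485 / 64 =23.20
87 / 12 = 29 / 4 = 7.25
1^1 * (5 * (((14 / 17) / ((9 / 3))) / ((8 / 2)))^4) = 12005 / 108243216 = 0.00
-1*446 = -446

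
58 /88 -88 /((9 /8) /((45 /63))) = -153053 /2772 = -55.21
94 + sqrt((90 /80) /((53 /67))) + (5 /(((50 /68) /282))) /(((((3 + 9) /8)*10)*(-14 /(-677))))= 3*sqrt(7102) /212 + 1098296 /175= 6277.17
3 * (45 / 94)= 1.44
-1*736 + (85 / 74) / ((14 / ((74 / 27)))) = -278123 / 378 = -735.78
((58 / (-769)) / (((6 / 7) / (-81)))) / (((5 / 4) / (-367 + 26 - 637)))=-21441672 / 3845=-5576.51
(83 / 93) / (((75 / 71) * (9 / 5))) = 5893 / 12555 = 0.47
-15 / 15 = -1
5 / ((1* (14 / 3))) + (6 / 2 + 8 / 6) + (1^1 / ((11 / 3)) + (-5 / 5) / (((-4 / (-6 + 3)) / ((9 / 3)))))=3167 / 924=3.43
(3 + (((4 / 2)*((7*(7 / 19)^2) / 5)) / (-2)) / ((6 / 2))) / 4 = 0.73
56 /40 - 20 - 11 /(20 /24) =-159 /5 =-31.80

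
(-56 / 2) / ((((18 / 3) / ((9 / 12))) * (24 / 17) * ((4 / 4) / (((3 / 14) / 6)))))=-17 / 192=-0.09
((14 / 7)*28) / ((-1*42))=-1.33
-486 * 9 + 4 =-4370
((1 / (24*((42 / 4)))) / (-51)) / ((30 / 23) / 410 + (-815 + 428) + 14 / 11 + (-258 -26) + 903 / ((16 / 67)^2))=-663872 / 129384959530239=-0.00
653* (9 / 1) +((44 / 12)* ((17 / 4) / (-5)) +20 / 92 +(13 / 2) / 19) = 154027891 / 26220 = 5874.44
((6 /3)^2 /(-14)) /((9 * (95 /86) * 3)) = -172 /17955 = -0.01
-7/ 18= -0.39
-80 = -80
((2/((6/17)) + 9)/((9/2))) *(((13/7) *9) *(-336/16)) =-1144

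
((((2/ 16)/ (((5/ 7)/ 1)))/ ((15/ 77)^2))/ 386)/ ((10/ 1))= 41503/ 34740000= 0.00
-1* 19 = -19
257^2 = 66049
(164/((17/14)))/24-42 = -1855/51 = -36.37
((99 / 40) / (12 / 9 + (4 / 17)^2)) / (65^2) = 85833 / 203476000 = 0.00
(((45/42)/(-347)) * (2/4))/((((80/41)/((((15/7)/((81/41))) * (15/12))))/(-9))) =0.01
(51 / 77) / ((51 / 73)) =73 / 77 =0.95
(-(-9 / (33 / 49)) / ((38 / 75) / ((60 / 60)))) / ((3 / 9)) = 33075 / 418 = 79.13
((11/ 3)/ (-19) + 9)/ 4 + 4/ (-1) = -205/ 114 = -1.80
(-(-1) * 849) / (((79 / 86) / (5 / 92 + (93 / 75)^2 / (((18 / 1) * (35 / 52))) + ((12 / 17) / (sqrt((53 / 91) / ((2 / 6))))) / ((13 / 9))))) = 39951885703 / 238481250 + 2628504 * sqrt(14469) / 925327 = 509.22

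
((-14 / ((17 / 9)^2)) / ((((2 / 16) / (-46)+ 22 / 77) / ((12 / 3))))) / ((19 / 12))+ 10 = -412294 / 16473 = -25.03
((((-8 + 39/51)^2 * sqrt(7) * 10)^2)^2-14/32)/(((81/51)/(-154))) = -31626248524449976068819301/88633153368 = -356821881233758.25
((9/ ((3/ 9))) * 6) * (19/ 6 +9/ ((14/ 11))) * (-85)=-986850/ 7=-140978.57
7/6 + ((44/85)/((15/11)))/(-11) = 2887/2550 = 1.13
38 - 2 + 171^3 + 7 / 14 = 10000495 / 2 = 5000247.50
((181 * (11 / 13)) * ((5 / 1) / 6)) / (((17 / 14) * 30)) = 13937 / 3978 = 3.50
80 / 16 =5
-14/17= -0.82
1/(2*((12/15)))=5/8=0.62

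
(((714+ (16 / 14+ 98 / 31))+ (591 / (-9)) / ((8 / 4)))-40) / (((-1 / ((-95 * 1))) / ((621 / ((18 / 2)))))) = 1836280555 / 434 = 4231061.19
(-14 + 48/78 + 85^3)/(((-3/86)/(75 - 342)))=61105333954/13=4700410304.15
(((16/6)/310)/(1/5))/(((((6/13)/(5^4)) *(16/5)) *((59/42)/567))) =7346.48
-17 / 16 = -1.06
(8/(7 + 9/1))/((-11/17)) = -17/22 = -0.77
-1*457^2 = -208849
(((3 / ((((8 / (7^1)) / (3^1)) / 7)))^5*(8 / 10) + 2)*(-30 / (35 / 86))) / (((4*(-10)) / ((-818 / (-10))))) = 880047204613044081 / 14336000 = 61387221303.92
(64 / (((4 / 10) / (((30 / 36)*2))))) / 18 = 400 / 27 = 14.81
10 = 10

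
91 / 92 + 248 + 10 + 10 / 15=71665 / 276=259.66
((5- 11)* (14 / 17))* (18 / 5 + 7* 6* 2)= -36792 / 85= -432.85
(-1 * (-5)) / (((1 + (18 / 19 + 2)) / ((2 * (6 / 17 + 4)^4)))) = 1139489888 / 1252815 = 909.54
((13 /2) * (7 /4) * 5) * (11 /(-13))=-385 /8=-48.12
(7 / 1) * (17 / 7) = 17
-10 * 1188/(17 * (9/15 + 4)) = -59400/391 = -151.92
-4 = -4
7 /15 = 0.47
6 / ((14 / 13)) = 39 / 7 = 5.57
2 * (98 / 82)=98 / 41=2.39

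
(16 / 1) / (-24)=-2 / 3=-0.67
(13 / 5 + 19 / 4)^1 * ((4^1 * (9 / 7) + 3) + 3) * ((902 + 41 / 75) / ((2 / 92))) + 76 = 425041289 / 125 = 3400330.31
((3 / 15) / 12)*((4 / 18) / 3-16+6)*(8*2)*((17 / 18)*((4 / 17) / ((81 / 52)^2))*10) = -11594752 / 4782969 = -2.42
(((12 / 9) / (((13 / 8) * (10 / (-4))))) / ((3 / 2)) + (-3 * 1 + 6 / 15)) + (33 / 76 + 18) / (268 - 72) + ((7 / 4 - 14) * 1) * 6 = -664234679 / 8714160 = -76.22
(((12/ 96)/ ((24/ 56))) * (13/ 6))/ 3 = 91/ 432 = 0.21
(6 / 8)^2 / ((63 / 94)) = 47 / 56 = 0.84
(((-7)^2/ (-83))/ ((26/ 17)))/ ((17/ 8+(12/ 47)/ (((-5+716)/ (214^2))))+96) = -0.00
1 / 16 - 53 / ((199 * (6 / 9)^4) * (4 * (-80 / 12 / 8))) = 14869 / 31840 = 0.47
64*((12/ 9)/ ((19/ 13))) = 3328/ 57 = 58.39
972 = 972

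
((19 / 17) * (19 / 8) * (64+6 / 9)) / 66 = 35017 / 13464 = 2.60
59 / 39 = 1.51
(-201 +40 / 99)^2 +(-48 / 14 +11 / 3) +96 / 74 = 102148286710 / 2538459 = 40240.27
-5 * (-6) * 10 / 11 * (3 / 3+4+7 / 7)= 163.64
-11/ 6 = -1.83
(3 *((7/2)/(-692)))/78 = -0.00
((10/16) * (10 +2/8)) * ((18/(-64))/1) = -1845/1024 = -1.80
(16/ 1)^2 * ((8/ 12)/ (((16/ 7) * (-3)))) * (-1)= 224/ 9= 24.89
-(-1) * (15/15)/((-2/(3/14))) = -3/28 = -0.11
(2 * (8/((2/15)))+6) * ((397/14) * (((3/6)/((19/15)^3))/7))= 12058875/96026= 125.58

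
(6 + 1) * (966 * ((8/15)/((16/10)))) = 2254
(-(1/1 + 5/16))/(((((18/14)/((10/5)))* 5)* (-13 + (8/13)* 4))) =637/16440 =0.04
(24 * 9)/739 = 216/739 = 0.29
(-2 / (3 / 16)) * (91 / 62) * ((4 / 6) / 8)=-364 / 279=-1.30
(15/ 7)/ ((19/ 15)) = 225/ 133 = 1.69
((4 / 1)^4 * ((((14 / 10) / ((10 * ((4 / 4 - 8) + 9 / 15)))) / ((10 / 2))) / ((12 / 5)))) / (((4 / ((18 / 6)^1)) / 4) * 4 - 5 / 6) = -14 / 15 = -0.93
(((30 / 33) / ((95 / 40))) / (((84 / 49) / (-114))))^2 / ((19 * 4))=19600 / 2299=8.53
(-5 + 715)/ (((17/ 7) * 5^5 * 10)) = 497/ 53125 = 0.01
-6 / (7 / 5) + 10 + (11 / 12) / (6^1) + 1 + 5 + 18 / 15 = 13.07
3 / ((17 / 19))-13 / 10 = 349 / 170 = 2.05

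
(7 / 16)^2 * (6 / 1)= 147 / 128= 1.15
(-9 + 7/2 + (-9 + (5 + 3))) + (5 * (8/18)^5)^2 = -45275768413/6973568802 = -6.49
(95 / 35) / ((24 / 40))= 95 / 21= 4.52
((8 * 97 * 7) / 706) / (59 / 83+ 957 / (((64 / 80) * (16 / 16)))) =901712 / 140279023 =0.01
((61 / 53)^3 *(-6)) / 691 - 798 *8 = -656749022574 / 102874007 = -6384.01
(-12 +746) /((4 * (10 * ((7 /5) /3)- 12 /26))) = 14313 /328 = 43.64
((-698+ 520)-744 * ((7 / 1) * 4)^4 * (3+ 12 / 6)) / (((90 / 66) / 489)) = -4099731252914 / 5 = -819946250582.80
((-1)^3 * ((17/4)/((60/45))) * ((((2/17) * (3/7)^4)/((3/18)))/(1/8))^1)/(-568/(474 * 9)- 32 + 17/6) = 6219828/300108193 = 0.02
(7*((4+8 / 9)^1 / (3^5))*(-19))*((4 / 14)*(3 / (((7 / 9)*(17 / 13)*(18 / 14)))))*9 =-21736 / 1377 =-15.79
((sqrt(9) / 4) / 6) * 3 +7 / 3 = 65 / 24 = 2.71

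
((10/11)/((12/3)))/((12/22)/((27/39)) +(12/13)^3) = 0.14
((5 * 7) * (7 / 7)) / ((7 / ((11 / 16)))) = 55 / 16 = 3.44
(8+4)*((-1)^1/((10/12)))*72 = -5184/5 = -1036.80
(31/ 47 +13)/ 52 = 321/ 1222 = 0.26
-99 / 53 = -1.87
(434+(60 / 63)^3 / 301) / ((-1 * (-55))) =1209809474 / 153315855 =7.89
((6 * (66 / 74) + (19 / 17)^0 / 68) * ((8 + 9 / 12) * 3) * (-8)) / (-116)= 1417605 / 145928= 9.71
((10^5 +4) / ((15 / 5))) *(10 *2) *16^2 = 512020480 / 3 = 170673493.33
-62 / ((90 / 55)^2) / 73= -3751 / 11826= -0.32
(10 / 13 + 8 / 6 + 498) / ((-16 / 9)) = -3657 / 13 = -281.31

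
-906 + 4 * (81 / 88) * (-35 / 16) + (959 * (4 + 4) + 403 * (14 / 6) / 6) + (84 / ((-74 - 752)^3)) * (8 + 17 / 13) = 2865840318116995 / 414458108064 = 6914.67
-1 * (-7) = 7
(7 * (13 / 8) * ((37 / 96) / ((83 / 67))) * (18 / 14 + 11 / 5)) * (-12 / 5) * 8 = -236.85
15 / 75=1 / 5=0.20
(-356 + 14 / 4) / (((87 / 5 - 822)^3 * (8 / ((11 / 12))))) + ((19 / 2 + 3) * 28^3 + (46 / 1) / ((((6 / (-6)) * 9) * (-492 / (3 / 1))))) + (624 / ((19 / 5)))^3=5510486467827261810453887 / 1171857304051428672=4702352.79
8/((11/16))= 128/11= 11.64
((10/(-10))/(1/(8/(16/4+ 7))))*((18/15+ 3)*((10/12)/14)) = -2/11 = -0.18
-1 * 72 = -72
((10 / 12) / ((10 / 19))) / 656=19 / 7872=0.00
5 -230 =-225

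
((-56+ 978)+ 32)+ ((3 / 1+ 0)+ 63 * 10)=1587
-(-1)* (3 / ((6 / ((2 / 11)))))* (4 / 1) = 4 / 11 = 0.36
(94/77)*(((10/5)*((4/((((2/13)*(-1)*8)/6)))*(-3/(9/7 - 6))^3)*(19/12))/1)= -568841/29282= -19.43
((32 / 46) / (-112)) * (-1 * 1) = 1 / 161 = 0.01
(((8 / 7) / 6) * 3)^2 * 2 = 32 / 49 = 0.65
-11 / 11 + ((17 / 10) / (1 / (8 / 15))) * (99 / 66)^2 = 26 / 25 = 1.04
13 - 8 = 5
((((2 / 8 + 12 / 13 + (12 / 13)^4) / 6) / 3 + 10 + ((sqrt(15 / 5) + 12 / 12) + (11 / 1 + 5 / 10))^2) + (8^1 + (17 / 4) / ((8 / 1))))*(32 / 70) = 80*sqrt(3) / 7 + 292643921 / 3598686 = 101.11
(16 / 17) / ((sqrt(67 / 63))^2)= 1008 / 1139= 0.88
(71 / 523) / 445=71 / 232735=0.00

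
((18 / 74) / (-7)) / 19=-9 / 4921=-0.00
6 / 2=3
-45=-45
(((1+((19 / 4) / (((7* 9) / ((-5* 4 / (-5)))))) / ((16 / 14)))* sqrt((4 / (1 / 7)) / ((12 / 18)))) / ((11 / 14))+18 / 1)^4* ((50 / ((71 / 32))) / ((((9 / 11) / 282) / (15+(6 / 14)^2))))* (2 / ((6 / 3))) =1370837085612800* sqrt(42) / 231957+130600324356461459600 / 3375670221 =76989082752.16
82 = 82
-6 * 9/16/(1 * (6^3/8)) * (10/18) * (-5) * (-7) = -175/72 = -2.43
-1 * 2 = -2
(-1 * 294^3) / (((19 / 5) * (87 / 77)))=-3261230280 / 551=-5918748.24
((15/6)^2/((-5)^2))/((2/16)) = 2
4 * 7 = 28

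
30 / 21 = 10 / 7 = 1.43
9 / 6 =3 / 2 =1.50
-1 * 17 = -17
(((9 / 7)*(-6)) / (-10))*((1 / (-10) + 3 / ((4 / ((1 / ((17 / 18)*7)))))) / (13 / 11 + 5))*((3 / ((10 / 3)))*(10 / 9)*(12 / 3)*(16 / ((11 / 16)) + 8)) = 74304 / 354025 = 0.21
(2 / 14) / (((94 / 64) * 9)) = 32 / 2961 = 0.01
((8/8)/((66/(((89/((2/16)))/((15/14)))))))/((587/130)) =129584/58113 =2.23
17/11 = 1.55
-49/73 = -0.67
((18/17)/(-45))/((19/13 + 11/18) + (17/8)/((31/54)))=-29016/7120705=-0.00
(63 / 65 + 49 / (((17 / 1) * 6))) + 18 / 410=81197 / 54366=1.49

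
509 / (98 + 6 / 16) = 4072 / 787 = 5.17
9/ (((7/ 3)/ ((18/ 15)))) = 162/ 35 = 4.63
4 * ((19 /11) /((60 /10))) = 38 /33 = 1.15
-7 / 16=-0.44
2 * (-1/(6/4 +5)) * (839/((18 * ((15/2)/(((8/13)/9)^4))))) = -13746176/328867205355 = -0.00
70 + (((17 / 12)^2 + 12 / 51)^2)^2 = 95.28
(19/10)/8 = 19/80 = 0.24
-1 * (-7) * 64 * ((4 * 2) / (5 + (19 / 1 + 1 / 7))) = 25088 / 169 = 148.45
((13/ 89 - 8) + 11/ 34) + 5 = -7657/ 3026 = -2.53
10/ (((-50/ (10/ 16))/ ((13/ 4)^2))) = -169/ 128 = -1.32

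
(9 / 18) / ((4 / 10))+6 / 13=89 / 52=1.71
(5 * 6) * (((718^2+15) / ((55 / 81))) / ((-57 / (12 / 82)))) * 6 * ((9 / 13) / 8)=-3382451379 / 111397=-30363.94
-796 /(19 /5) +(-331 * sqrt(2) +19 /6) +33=-331 * sqrt(2) - 19757 /114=-641.41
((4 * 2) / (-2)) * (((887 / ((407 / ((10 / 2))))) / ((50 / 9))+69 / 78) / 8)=-1.42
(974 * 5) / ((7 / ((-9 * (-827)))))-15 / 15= 36247403 / 7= 5178200.43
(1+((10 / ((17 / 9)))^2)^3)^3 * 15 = 2251726315697618425130749717919865135 / 14063084452067724991009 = 160116105636167.35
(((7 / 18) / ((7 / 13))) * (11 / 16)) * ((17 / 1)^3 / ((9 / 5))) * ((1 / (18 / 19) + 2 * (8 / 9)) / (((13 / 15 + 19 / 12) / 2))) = 298587575 / 95256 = 3134.58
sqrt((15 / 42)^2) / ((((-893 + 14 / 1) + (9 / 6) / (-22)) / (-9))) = 330 / 90251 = 0.00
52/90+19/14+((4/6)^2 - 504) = -316021/630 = -501.62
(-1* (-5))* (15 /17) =75 /17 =4.41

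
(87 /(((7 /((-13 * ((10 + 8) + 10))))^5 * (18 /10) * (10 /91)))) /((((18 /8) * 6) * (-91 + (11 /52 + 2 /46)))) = 1200016694775808 /8791011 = 136504970.22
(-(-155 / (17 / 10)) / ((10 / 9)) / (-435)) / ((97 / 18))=-1674 / 47821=-0.04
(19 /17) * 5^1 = 95 /17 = 5.59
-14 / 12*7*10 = -245 / 3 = -81.67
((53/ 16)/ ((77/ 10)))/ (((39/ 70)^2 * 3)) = 46375/ 100386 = 0.46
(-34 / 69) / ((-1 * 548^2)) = 17 / 10360488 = 0.00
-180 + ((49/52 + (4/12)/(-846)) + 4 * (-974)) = -268904933/65988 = -4075.06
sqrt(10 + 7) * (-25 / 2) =-25 * sqrt(17) / 2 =-51.54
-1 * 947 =-947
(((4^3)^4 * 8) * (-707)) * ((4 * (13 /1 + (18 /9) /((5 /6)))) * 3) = -17536029347020.80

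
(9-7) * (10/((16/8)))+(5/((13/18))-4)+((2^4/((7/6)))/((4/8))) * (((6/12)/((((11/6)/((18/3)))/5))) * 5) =1136136/1001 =1135.00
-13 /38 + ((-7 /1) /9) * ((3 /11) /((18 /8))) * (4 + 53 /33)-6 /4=-441455 /186219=-2.37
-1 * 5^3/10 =-25/2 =-12.50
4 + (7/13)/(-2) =97/26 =3.73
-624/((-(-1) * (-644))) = 0.97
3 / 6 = 1 / 2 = 0.50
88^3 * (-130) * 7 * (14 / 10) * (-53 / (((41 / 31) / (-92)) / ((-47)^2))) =-289893548995162112 / 41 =-7070574365735661.27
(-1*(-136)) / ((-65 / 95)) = -2584 / 13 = -198.77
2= 2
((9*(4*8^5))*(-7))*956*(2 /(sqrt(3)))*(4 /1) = -21051211776*sqrt(3) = -36461768356.92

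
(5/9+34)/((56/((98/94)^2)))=106673/159048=0.67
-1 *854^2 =-729316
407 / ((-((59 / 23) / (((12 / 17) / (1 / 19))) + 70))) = -2134308 / 368083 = -5.80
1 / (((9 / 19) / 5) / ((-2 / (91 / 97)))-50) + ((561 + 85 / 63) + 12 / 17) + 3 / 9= 556497400561 / 987803649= 563.37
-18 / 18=-1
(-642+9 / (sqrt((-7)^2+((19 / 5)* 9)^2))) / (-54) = 107 / 9 - 5* sqrt(30466) / 182796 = 11.88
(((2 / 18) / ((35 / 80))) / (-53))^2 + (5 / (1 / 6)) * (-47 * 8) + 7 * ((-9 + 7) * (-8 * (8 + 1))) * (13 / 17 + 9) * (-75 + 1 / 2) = -141119652741664 / 189531657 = -744570.35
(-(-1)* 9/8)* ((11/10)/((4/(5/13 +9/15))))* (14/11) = 126/325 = 0.39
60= 60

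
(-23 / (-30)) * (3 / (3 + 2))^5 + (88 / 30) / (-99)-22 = -18537199 / 843750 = -21.97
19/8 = 2.38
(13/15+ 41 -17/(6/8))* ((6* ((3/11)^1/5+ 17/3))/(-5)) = -181248/1375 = -131.82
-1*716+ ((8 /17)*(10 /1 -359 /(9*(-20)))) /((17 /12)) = -181564 /255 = -712.02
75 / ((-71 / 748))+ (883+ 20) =8013 / 71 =112.86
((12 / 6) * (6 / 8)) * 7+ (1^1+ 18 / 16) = 101 / 8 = 12.62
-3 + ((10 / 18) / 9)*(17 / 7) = -1616 / 567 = -2.85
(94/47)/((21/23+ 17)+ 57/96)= 1472/13621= 0.11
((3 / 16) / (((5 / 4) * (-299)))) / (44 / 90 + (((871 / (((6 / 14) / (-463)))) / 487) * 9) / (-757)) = -0.00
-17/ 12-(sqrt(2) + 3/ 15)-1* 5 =-8.03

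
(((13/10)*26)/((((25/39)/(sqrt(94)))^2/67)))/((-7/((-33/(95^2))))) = 53423521866/197421875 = 270.61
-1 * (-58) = 58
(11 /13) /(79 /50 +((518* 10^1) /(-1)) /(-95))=10450 /692913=0.02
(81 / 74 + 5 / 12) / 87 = 671 / 38628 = 0.02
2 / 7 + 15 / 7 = 17 / 7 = 2.43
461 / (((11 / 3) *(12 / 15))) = 6915 / 44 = 157.16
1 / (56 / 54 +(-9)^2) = 27 / 2215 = 0.01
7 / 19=0.37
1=1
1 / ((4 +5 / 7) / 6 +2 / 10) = 70 / 69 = 1.01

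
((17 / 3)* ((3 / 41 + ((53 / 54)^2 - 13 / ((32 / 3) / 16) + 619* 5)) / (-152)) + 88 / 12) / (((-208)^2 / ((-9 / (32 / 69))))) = 134621701373 / 2795433099264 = 0.05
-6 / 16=-3 / 8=-0.38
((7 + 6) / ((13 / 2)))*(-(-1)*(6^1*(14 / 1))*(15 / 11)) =2520 / 11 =229.09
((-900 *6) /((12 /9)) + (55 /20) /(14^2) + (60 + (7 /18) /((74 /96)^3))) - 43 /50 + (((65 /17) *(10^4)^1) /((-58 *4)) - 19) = -2042867666227949 /489449808400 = -4173.80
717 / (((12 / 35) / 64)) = 133840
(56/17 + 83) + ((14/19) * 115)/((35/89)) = 97471/323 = 301.77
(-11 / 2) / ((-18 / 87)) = 26.58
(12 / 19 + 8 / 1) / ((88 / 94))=1927 / 209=9.22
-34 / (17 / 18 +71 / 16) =-4896 / 775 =-6.32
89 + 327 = 416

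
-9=-9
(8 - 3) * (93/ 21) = 155/ 7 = 22.14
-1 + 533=532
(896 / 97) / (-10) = -448 / 485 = -0.92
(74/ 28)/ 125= 37/ 1750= 0.02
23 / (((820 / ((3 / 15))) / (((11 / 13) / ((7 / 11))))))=2783 / 373100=0.01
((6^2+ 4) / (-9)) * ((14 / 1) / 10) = -6.22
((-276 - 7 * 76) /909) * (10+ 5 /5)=-88 /9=-9.78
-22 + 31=9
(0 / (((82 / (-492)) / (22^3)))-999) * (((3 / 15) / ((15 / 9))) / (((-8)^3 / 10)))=2997 / 1280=2.34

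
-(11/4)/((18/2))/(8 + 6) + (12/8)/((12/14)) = 871/504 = 1.73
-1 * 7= -7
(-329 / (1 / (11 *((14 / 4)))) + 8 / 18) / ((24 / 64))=-911956 / 27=-33776.15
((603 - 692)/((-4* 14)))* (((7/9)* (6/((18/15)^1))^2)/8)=2225/576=3.86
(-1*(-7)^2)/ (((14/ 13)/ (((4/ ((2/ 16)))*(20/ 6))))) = -14560/ 3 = -4853.33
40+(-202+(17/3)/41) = -19909/123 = -161.86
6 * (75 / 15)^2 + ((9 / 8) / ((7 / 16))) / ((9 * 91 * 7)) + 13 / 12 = 8084191 / 53508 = 151.08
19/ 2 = 9.50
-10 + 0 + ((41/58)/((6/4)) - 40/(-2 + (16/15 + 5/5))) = -53029/87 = -609.53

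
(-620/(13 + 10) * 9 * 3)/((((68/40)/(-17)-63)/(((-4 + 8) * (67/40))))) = 1121580/14513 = 77.28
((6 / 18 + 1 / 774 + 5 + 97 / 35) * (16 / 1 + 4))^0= 1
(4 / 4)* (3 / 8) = 3 / 8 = 0.38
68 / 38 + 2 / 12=223 / 114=1.96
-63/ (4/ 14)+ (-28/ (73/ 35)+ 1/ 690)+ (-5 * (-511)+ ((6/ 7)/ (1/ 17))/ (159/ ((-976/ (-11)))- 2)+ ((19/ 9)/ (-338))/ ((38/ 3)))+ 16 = 54845097267869/ 24192610260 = 2267.02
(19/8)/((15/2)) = 0.32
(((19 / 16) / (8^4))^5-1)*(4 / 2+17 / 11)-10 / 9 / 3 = -1405980728211813727575950441 / 359050968425544864887734272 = -3.92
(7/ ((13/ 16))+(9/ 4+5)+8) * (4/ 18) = 1241/ 234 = 5.30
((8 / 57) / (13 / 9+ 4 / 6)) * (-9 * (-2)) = 432 / 361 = 1.20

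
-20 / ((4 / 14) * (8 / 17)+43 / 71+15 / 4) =-675920 / 151747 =-4.45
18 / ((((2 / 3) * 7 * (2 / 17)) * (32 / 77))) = 5049 / 64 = 78.89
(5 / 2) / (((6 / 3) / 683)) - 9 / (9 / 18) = 3343 / 4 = 835.75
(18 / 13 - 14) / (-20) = 41 / 65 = 0.63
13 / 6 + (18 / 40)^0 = 19 / 6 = 3.17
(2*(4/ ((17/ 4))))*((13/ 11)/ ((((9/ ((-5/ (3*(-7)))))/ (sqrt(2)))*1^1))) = 2080*sqrt(2)/ 35343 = 0.08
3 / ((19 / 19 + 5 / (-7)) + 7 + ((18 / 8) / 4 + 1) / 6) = 2016 / 5071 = 0.40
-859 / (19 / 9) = -7731 / 19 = -406.89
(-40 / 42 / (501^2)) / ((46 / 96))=-320 / 40411161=-0.00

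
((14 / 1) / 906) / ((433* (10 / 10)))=7 / 196149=0.00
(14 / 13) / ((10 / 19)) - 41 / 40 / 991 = 1053891 / 515320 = 2.05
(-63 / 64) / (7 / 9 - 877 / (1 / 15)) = 567 / 7576832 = 0.00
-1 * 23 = -23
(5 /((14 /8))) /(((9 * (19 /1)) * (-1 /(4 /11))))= -0.01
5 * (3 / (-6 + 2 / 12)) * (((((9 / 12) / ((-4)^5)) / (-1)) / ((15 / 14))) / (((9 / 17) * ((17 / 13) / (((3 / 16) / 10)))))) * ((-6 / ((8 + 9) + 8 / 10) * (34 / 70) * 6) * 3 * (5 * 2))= 0.00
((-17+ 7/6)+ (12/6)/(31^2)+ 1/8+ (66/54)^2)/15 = -1770095/1868184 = -0.95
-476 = -476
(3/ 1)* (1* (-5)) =-15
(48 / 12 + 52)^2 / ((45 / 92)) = 288512 / 45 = 6411.38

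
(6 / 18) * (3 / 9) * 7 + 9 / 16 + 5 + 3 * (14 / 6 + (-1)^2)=2353 / 144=16.34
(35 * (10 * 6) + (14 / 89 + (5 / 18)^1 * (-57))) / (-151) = -1113029 / 80634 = -13.80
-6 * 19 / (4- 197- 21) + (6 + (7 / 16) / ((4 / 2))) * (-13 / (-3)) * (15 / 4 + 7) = 11924675 / 41088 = 290.22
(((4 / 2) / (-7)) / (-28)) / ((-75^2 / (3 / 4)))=-1 / 735000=-0.00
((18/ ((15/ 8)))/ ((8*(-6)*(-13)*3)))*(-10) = -2/ 39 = -0.05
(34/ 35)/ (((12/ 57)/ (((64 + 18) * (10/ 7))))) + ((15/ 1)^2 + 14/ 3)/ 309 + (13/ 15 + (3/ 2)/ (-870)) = 2856566269/ 5269068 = 542.14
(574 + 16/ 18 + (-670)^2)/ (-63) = -4045274/ 567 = -7134.52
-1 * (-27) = 27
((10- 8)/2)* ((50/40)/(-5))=-1/4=-0.25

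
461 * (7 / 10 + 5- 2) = 1705.70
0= 0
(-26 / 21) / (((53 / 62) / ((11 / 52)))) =-341 / 1113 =-0.31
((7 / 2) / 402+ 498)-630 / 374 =74621353 / 150348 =496.32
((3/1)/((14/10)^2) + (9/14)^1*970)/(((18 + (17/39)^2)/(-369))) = -17191056870/1355683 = -12680.74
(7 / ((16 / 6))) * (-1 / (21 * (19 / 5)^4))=-625 / 1042568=-0.00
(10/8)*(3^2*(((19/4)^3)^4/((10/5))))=99599171357977245/134217728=742071653.59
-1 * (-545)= 545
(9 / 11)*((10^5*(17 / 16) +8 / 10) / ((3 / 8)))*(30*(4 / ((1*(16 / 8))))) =153001152 / 11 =13909195.64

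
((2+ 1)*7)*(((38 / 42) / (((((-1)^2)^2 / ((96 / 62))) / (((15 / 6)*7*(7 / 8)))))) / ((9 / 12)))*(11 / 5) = 40964 / 31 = 1321.42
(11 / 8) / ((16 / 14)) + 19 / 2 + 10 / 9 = 6805 / 576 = 11.81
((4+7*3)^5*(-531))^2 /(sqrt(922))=26889896392822265625*sqrt(922) /922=885571575426013667.45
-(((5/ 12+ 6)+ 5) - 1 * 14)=31/ 12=2.58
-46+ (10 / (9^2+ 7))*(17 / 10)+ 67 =1865 / 88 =21.19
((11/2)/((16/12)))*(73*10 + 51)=25773/8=3221.62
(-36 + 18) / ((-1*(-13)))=-18 / 13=-1.38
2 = 2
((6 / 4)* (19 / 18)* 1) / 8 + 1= 1.20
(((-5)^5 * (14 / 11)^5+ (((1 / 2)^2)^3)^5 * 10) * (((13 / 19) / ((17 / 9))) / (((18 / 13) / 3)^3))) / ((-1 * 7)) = 25771131296681103511945 / 4691860641093255168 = 5492.73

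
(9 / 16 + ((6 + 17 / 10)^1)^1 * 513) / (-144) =-35117 / 1280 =-27.44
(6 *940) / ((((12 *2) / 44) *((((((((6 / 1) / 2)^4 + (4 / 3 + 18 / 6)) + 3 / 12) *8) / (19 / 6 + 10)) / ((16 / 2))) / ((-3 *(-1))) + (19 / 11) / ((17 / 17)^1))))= 682440 / 257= 2655.41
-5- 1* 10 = -15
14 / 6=7 / 3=2.33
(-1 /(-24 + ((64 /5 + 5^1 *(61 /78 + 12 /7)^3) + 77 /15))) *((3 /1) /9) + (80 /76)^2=23248498506040 /21070155415363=1.10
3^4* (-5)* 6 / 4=-1215 / 2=-607.50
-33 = -33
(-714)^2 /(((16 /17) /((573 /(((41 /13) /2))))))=16139249217 /82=196820112.40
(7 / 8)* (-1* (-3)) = 21 / 8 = 2.62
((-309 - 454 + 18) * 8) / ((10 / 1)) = -596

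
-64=-64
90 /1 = 90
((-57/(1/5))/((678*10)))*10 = -95/226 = -0.42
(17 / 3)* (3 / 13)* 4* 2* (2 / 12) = 68 / 39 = 1.74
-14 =-14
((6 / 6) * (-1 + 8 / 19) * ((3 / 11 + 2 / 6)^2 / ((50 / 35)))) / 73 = -280 / 137313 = -0.00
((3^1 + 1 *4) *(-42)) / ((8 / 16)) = -588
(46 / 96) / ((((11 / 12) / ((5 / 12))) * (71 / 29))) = 3335 / 37488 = 0.09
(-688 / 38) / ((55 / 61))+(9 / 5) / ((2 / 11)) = -21277 / 2090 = -10.18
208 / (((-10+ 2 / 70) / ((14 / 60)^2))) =-17836 / 15705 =-1.14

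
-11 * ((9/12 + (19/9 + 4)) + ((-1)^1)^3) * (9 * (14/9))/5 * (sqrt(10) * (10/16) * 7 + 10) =-113729 * sqrt(10)/144 - 16247/9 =-4302.74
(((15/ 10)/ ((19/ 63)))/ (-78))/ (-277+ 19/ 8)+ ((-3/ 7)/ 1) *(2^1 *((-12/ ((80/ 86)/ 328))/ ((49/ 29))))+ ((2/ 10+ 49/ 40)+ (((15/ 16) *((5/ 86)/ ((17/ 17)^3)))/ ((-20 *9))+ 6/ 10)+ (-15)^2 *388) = 274912001857730743/ 3073412194944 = 89448.46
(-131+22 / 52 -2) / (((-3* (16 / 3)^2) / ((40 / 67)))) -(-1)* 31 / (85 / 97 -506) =181982129 / 210099136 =0.87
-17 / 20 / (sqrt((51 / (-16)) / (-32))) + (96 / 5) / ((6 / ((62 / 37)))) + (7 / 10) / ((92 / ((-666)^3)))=-9563820767 / 4255 - 4 * sqrt(102) / 15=-2247669.15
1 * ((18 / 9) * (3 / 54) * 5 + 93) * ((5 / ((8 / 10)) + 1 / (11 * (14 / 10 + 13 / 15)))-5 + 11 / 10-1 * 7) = -2419487 / 5610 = -431.28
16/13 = 1.23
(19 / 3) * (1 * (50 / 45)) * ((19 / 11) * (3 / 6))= 1805 / 297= 6.08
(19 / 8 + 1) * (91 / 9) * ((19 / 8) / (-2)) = -5187 / 128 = -40.52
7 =7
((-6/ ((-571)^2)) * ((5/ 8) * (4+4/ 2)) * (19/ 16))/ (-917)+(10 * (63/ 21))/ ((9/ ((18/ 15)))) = 38269389271/ 9567347104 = 4.00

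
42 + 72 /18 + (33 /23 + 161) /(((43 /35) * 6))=201862 /2967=68.04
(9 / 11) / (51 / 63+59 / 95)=17955 / 31394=0.57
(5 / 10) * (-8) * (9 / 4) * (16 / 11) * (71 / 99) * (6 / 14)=-3408 / 847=-4.02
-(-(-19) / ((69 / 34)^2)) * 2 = -43928 / 4761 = -9.23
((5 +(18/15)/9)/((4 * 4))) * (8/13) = 0.20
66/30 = 11/5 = 2.20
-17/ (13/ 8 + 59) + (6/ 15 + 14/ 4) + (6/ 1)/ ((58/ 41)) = 221129/ 28130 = 7.86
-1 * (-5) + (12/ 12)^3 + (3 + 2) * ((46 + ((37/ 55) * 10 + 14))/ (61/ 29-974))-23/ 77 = 2325641/ 434049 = 5.36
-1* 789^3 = -491169069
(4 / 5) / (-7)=-4 / 35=-0.11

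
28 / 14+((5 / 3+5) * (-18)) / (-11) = 142 / 11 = 12.91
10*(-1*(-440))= 4400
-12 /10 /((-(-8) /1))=-3 /20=-0.15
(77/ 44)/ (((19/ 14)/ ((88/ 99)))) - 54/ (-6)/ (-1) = -1343/ 171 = -7.85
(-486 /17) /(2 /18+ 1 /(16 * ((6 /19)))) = -139968 /1513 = -92.51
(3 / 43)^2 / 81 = 1 / 16641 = 0.00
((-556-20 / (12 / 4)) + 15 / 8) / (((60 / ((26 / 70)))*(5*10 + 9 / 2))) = -174967 / 2746800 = -0.06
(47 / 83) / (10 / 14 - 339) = -329 / 196544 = -0.00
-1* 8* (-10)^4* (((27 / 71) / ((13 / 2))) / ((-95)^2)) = -172800 / 333203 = -0.52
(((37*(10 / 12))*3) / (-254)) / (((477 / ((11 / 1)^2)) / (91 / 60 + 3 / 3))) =-676027 / 2907792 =-0.23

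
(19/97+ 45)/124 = 1096/3007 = 0.36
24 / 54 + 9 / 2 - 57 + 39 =-235 / 18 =-13.06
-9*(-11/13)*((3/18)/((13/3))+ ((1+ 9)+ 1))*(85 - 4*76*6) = -146184.04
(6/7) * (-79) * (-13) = 6162/7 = 880.29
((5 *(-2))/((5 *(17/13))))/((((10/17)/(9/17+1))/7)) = -2366/85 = -27.84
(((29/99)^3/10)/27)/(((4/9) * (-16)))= -24389/1862974080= -0.00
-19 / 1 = -19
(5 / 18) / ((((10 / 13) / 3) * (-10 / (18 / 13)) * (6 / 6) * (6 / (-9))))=9 / 40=0.22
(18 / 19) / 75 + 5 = 2381 / 475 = 5.01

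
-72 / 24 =-3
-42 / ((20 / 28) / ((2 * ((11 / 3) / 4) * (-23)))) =2479.40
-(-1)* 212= 212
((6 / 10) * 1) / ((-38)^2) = 3 / 7220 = 0.00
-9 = -9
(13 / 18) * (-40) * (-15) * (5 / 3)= 6500 / 9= 722.22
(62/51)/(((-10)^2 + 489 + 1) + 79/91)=0.00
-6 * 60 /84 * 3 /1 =-90 /7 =-12.86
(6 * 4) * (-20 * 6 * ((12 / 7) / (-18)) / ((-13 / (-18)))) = 34560 / 91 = 379.78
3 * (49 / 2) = 147 / 2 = 73.50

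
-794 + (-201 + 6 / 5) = -4969 / 5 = -993.80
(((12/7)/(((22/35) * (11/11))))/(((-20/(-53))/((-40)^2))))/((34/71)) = 4515600/187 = 24147.59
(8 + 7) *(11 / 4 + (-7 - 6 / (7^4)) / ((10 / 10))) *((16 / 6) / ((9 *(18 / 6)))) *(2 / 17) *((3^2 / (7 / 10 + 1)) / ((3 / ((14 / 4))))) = -4084100 / 892143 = -4.58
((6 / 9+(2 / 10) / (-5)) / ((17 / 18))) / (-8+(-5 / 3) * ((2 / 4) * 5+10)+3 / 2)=-423 / 17425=-0.02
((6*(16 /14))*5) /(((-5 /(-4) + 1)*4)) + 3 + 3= 9.81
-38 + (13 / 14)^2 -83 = -120.14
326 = 326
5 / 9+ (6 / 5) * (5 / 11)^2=875 / 1089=0.80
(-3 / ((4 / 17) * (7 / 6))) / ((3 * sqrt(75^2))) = -17 / 350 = -0.05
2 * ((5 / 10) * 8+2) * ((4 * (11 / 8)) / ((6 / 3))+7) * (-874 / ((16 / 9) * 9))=-51129 / 8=-6391.12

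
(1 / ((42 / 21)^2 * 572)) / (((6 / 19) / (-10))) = -95 / 6864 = -0.01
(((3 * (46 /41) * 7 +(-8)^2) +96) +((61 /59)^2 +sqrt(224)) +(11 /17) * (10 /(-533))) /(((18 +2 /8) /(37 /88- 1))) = -239305167 /40818206- 102 * sqrt(14) /803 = -6.34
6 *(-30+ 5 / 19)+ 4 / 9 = -30434 / 171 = -177.98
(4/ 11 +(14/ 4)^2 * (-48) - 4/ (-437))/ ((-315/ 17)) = 31.71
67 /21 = 3.19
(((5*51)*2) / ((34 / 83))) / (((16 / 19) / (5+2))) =165585 / 16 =10349.06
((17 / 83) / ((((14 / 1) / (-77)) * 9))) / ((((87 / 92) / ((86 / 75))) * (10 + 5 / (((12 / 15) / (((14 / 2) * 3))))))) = -2959088 / 2753908875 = -0.00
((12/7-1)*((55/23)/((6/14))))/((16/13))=3575/1104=3.24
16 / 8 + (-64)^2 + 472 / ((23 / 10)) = 98974 / 23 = 4303.22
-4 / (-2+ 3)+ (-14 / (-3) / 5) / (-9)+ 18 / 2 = 4.90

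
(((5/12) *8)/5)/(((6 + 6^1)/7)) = 7/18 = 0.39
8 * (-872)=-6976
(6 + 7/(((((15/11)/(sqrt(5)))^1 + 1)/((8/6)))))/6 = 1189/342 - 77* sqrt(5)/114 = 1.97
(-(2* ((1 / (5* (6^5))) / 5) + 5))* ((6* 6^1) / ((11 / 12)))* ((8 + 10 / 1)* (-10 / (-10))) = -972002 / 275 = -3534.55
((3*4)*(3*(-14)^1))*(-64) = 32256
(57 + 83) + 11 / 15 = 2111 / 15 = 140.73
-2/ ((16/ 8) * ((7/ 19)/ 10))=-190/ 7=-27.14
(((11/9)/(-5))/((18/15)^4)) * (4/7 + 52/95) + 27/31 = 1480951/2003778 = 0.74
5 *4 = 20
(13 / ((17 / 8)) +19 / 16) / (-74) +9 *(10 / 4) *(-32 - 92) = -56159107 / 20128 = -2790.10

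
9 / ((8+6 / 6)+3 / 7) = 21 / 22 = 0.95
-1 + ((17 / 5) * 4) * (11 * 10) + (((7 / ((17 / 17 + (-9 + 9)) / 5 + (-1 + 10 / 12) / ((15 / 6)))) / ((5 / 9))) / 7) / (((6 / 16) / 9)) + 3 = 1822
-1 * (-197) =197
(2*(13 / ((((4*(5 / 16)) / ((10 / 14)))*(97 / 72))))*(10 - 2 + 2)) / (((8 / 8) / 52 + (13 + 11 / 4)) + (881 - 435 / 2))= 648960 / 3997273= 0.16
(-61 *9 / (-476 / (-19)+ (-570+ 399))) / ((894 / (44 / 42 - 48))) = -571387 / 2892239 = -0.20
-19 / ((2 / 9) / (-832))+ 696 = 71832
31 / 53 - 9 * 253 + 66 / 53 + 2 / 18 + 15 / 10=-2168975 / 954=-2273.56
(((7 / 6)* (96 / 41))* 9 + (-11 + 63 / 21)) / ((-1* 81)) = -680 / 3321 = -0.20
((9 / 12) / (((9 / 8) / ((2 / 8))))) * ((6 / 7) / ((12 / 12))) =1 / 7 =0.14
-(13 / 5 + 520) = -2613 / 5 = -522.60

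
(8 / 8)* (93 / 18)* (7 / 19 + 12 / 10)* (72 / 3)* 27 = 498852 / 95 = 5251.07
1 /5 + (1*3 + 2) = 26 /5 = 5.20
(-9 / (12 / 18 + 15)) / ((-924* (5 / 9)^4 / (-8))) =-118098 / 2261875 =-0.05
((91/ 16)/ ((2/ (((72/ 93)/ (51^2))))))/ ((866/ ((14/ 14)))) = 91/ 93101928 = 0.00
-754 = -754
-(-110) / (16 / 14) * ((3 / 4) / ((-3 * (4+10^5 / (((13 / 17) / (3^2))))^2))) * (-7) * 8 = 455455 / 468183182405408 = 0.00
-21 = -21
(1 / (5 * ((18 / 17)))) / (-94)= -17 / 8460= -0.00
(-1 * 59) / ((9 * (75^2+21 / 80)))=-4720 / 4050189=-0.00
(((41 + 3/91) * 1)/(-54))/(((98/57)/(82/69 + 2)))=-1.41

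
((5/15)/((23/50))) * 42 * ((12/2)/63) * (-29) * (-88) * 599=305729600/69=4430863.77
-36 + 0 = -36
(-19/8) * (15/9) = -95/24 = -3.96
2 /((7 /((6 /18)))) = 0.10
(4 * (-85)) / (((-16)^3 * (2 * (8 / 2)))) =85 / 8192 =0.01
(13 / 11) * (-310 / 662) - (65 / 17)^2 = -15965560 / 1052249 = -15.17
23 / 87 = 0.26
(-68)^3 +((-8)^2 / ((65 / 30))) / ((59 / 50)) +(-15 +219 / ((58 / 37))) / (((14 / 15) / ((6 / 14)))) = -1370447771501 / 4359628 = -314349.70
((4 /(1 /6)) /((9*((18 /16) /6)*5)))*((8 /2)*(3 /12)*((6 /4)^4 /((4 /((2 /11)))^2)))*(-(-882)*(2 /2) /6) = 2646 /605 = 4.37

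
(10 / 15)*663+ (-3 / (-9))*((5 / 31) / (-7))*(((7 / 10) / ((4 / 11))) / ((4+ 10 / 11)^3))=51781706831 / 117153216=442.00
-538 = -538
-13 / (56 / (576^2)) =-77019.43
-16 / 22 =-0.73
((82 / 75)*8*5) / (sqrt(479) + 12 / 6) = -1312 / 7125 + 656*sqrt(479) / 7125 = 1.83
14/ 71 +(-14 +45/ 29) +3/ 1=-19048/ 2059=-9.25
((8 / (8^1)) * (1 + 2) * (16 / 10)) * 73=350.40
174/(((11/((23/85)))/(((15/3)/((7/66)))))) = 24012/119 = 201.78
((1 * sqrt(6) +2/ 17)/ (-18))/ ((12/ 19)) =-19 * sqrt(6)/ 216 - 19/ 1836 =-0.23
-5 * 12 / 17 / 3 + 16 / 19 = -108 / 323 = -0.33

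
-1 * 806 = -806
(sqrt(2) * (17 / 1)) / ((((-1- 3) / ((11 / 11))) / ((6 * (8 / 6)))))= -34 * sqrt(2)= -48.08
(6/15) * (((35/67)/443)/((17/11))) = 154/504577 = 0.00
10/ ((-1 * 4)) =-5/ 2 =-2.50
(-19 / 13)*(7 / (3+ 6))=-133 / 117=-1.14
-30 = -30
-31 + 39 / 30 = -297 / 10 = -29.70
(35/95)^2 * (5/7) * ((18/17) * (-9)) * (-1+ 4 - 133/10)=58401/6137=9.52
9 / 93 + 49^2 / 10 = 74461 / 310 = 240.20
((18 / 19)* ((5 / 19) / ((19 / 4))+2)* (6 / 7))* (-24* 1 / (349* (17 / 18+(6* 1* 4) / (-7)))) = 34618752 / 749256583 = 0.05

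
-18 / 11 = -1.64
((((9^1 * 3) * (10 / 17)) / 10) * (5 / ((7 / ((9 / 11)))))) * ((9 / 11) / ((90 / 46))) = 5589 / 14399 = 0.39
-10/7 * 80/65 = -160/91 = -1.76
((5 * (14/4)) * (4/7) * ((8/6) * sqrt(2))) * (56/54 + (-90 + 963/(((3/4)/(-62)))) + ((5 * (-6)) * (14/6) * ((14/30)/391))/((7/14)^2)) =-33654574640 * sqrt(2)/31671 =-1502786.65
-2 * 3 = -6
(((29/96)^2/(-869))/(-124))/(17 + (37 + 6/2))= 841/56605519872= 0.00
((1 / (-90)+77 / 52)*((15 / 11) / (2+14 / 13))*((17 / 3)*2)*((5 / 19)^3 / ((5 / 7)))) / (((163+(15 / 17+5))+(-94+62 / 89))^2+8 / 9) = 246532055455 / 7478420641493296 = 0.00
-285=-285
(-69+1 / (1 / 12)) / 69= -19 / 23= -0.83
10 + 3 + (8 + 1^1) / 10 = 139 / 10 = 13.90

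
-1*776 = -776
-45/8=-5.62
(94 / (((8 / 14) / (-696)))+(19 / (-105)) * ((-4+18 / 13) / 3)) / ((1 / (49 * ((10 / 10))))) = -3281908658 / 585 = -5610100.27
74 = 74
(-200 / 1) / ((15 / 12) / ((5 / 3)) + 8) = -160 / 7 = -22.86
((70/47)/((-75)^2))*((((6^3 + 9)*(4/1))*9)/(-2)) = -252/235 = -1.07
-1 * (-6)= 6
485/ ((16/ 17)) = 8245/ 16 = 515.31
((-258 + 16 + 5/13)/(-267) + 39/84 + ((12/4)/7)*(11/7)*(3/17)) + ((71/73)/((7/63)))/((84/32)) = 4.82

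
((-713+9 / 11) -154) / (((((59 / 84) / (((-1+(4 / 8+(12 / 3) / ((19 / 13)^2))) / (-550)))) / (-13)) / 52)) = -134042152608 / 64429475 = -2080.45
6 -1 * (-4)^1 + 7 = 17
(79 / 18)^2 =6241 / 324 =19.26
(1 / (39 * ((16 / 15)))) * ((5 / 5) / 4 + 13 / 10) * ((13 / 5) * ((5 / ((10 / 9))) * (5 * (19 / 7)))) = 5301 / 896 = 5.92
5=5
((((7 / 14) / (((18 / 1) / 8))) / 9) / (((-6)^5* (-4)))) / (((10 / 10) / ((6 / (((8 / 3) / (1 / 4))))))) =1 / 2239488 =0.00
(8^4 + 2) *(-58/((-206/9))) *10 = 103842.52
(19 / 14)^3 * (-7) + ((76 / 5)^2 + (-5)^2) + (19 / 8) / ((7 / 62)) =2543867 / 9800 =259.58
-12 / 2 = -6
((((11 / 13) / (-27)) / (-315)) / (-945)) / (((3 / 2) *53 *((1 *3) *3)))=-22 / 149516496675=-0.00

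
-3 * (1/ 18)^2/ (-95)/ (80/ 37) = 37/ 820800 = 0.00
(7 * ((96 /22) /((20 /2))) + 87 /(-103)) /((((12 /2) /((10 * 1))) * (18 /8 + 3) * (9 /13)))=72332 /71379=1.01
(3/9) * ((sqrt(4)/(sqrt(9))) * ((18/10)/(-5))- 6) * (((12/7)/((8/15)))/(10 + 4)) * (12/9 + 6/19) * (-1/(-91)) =-282/32585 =-0.01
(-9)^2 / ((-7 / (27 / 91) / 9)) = -19683 / 637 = -30.90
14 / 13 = 1.08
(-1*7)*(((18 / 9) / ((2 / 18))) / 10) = -63 / 5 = -12.60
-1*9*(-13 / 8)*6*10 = 1755 / 2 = 877.50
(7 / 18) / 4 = 7 / 72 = 0.10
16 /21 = 0.76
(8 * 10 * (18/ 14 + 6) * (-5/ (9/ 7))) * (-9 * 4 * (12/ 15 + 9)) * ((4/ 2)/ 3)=533120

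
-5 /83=-0.06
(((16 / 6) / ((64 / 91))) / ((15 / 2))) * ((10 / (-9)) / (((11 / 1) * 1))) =-91 / 1782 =-0.05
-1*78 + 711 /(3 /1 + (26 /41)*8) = 3333 /331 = 10.07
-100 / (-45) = 20 / 9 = 2.22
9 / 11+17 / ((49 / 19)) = 3994 / 539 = 7.41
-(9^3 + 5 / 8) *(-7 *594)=12135123 / 4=3033780.75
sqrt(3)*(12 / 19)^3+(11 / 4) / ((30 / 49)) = 1728*sqrt(3) / 6859+539 / 120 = 4.93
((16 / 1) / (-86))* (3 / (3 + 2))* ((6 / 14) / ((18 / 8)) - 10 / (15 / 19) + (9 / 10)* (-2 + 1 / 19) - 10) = 386692 / 142975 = 2.70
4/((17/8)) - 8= -104/17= -6.12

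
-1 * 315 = -315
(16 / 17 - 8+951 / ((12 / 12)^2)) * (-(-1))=16047 / 17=943.94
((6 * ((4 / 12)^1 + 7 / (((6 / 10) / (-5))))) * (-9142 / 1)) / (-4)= -795354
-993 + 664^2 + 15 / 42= 6158647 / 14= 439903.36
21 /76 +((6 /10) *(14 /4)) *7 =14.98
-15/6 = -5/2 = -2.50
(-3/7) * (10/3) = -10/7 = -1.43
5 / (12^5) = 5 / 248832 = 0.00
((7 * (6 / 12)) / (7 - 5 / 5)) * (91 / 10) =637 / 120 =5.31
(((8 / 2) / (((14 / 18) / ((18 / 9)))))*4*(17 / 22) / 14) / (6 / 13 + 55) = 15912 / 388619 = 0.04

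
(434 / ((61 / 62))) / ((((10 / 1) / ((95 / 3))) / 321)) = 448393.15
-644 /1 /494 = -322 /247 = -1.30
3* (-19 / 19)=-3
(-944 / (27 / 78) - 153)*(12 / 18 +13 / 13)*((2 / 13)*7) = -1814470 / 351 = -5169.43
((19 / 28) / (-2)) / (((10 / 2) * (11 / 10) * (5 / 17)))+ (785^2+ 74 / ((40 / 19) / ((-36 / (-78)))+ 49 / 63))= 78767624251 / 127820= 616238.65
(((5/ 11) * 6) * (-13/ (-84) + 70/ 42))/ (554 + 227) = 765/ 120274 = 0.01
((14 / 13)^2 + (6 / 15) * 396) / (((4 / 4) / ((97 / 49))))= 13078316 / 41405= 315.86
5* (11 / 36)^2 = 605 / 1296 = 0.47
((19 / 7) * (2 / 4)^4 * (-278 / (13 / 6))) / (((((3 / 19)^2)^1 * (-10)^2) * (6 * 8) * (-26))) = 953401 / 136281600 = 0.01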